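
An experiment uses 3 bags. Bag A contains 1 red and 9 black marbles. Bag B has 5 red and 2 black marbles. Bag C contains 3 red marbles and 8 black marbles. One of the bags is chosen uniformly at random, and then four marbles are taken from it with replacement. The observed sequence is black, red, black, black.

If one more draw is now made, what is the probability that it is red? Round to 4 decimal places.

0.2458

The likelihood of the observed sequence under each hypothesis: P(data | bag A) = (9/10)(1/10)(9/10)(9/10) = 0.0729; P(data | bag B) = (2/7)(5/7)(2/7)(2/7) = 0.01666; P(data | bag C) = (8/11)(3/11)(8/11)(8/11) = 0.10491.
Weighting by the prior gives 1/3 · 0.0729 = 0.0243, 1/3 · 0.01666 = 0.0055532, 1/3 · 0.10491 = 0.03497; with total 0.064824.
The posterior is then P(bag A | data) = 0.37486, P(bag B | data) = 0.085667, P(bag C | data) = 0.53947.
Averaging over the posterior, P(red next | data) = (1/10)(0.37486) + (5/7)(0.085667) + (3/11)(0.53947) = 0.24581.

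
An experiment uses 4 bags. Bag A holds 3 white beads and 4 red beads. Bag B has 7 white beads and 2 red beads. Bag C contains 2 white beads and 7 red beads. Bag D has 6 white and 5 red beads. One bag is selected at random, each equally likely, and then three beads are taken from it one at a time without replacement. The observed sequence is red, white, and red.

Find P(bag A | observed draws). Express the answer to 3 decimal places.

0.352

The likelihood of the observed sequence under each hypothesis: P(data | bag A) = (4/7)(3/6)(3/5) = 0.17143; P(data | bag B) = (2/9)(7/8)(1/7) = 0.027778; P(data | bag C) = (7/9)(2/8)(6/7) = 0.16667; P(data | bag D) = (5/11)(6/10)(4/9) = 0.12121.
Weighting by the prior gives 1/4 · 0.17143 = 0.042857, 1/4 · 0.027778 = 0.0069444, 1/4 · 0.16667 = 0.041667, 1/4 · 0.12121 = 0.030303; with total 0.12177.
Hence P(bag A | data) = (0.042857) / (0.12177) = 0.35195.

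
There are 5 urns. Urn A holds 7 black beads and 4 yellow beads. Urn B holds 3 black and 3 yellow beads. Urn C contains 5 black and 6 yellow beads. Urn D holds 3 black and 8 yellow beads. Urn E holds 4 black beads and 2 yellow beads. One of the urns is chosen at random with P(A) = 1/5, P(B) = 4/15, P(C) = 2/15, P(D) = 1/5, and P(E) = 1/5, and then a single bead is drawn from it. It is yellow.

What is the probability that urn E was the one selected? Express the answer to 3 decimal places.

0.136

The likelihood of this draw under each hypothesis: P(data | urn A) = (4/11) = 4/11; P(data | urn B) = (3/6) = 1/2; P(data | urn C) = (6/11) = 6/11; P(data | urn D) = (8/11) = 8/11; P(data | urn E) = (2/6) = 1/3.
Weighting by the prior gives 1/5 · 4/11 = 4/55, 4/15 · 1/2 = 2/15, 2/15 · 6/11 = 4/55, 1/5 · 8/11 = 8/55, 1/5 · 1/3 = 1/15; these sum to 27/55.
Therefore the posterior P(urn E | data) = (1/15) / (27/55) = 11/81.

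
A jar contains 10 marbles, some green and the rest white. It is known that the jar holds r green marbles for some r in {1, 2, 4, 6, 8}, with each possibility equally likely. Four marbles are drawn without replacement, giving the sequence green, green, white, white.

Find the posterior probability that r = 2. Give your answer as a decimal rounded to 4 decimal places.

Under each hypothesis, the probability of the observed sequence is: P(data | r = 1) = (1/10)(0/9) = 0; P(data | r = 2) = (2/10)(1/9)(8/8)(7/7) = 0.022222; P(data | r = 4) = (4/10)(3/9)(6/8)(5/7) = 0.071429; P(data | r = 6) = (6/10)(5/9)(4/8)(3/7) = 0.071429; P(data | r = 8) = (8/10)(7/9)(2/8)(1/7) = 0.022222.
Weighting by the prior gives 1/5 · 0 = 0, 1/5 · 0.022222 = 0.0044444, 1/5 · 0.071429 = 0.014286, 1/5 · 0.071429 = 0.014286, 1/5 · 0.022222 = 0.0044444; these sum to 0.03746.
So P(r = 2 | data) = (0.0044444) / (0.03746) = 0.11864.

0.1186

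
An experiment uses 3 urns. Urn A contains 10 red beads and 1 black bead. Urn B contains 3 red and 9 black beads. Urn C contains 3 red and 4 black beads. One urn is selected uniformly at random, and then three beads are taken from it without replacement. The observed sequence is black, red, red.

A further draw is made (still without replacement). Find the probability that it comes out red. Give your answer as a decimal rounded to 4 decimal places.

The likelihood of the observed sequence under each hypothesis: P(data | urn A) = (1/11)(10/10)(9/9) = 0.090909; P(data | urn B) = (9/12)(3/11)(2/10) = 0.040909; P(data | urn C) = (4/7)(3/6)(2/5) = 0.11429.
Multiplying each by its prior: 1/3 · 0.090909 = 0.030303, 1/3 · 0.040909 = 0.013636, 1/3 · 0.11429 = 0.038095; these sum to 0.082035.
The posterior is then P(urn A | data) = 0.36939, P(urn B | data) = 0.16623, P(urn C | data) = 0.46438.
So P(red next | data) = Σ P(red next | H) P(H | data) = (1)(0.36939) + (1/9)(0.16623) + (1/4)(0.46438) = 0.50396.

0.5040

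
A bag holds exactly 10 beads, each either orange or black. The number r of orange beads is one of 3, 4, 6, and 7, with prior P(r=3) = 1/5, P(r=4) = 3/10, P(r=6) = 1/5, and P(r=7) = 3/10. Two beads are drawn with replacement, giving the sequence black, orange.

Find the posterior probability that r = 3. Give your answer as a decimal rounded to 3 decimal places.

The likelihood of the observed sequence under each hypothesis: P(data | r = 3) = (7/10)(3/10) = 21/100; P(data | r = 4) = (6/10)(4/10) = 6/25; P(data | r = 6) = (4/10)(6/10) = 6/25; P(data | r = 7) = (3/10)(7/10) = 21/100.
The prior-weighted likelihoods are 1/5 · 21/100 = 21/500, 3/10 · 6/25 = 9/125, 1/5 · 6/25 = 6/125, 3/10 · 21/100 = 63/1000; summing to 9/40.
So P(r = 3 | data) = (21/500) / (9/40) = 14/75.

0.187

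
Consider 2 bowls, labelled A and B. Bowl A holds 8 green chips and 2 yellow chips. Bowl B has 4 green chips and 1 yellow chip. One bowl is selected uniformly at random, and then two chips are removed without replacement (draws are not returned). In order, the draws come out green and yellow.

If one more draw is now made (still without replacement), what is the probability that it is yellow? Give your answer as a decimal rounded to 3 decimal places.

0.059

For each hypothesis, P(data | H) works out to: P(data | bowl A) = (8/10)(2/9) = 8/45; P(data | bowl B) = (4/5)(1/4) = 1/5.
Weighting by the prior gives 1/2 · 8/45 = 4/45, 1/2 · 1/5 = 1/10; summing to 17/90.
Dividing through by the total gives posterior P(bowl A | data) = 8/17, P(bowl B | data) = 9/17.
So P(yellow next | data) = Σ P(yellow next | H) P(H | data) = (1/8)(8/17) + (0)(9/17) = 1/17.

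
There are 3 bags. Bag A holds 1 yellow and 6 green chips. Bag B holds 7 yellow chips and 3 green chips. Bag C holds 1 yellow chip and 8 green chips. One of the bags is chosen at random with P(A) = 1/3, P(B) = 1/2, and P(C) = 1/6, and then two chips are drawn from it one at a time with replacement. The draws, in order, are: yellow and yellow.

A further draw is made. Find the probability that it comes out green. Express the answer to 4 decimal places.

The likelihood of the observed sequence under each hypothesis: P(data | bag A) = (1/7)(1/7) = 0.020408; P(data | bag B) = (7/10)(7/10) = 0.49; P(data | bag C) = (1/9)(1/9) = 0.012346.
Weighting by the prior gives 1/3 · 0.020408 = 0.0068027, 1/2 · 0.49 = 0.245, 1/6 · 0.012346 = 0.0020576; summing to 0.25386.
Dividing through by the total gives posterior P(bag A | data) = 0.026797, P(bag B | data) = 0.9651, P(bag C | data) = 0.0081053.
Averaging over the posterior, P(green next | data) = (6/7)(0.026797) + (3/10)(0.9651) + (8/9)(0.0081053) = 0.3197.

0.3197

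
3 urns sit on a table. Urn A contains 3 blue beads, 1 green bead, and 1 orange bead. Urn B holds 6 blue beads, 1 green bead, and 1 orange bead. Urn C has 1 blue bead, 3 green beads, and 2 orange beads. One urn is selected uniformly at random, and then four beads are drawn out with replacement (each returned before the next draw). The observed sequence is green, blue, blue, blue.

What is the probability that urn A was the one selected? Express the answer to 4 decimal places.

Under each hypothesis, the probability of the observed sequence is: P(data | urn A) = (1/5)(3/5)(3/5)(3/5) = 0.0432; P(data | urn B) = (1/8)(6/8)(6/8)(6/8) = 0.052734; P(data | urn C) = (3/6)(1/6)(1/6)(1/6) = 0.0023148.
Weighting by the prior gives 1/3 · 0.0432 = 0.0144, 1/3 · 0.052734 = 0.017578, 1/3 · 0.0023148 = 0.0007716; with total 0.03275.
So P(urn A | data) = (0.0144) / (0.03275) = 0.4397.

0.4397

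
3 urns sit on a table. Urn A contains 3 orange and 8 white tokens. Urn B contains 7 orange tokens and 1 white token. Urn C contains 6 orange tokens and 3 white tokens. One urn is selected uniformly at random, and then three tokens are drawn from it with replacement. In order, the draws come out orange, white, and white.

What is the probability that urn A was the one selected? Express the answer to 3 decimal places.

0.622

For each hypothesis, P(data | H) works out to: P(data | urn A) = (3/11)(8/11)(8/11) = 0.14425; P(data | urn B) = (7/8)(1/8)(1/8) = 0.013672; P(data | urn C) = (6/9)(3/9)(3/9) = 0.074074.
The prior-weighted likelihoods are 1/3 · 0.14425 = 0.048084, 1/3 · 0.013672 = 0.0045573, 1/3 · 0.074074 = 0.024691; summing to 0.077333.
By Bayes' rule, P(urn A | data) = (0.048084) / (0.077333) = 0.62178.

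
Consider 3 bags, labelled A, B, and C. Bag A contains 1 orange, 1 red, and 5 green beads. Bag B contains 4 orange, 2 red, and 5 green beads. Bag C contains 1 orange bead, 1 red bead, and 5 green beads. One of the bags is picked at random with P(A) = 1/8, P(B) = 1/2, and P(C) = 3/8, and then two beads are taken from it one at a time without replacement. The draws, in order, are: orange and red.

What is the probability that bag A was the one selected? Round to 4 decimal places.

Compute the likelihood of the observed sequence for each case: P(data | bag A) = (1/7)(1/6) = 0.02381; P(data | bag B) = (4/11)(2/10) = 0.072727; P(data | bag C) = (1/7)(1/6) = 0.02381.
Multiplying each by its prior: 1/8 · 0.02381 = 0.0029762, 1/2 · 0.072727 = 0.036364, 3/8 · 0.02381 = 0.0089286; these sum to 0.048268.
By Bayes' rule, P(bag A | data) = (0.0029762) / (0.048268) = 0.061659.

0.0617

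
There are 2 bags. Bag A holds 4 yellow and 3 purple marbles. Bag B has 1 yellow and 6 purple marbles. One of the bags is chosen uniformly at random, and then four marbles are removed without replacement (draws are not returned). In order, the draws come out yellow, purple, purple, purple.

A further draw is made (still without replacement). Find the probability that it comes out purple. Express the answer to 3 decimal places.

Compute the likelihood of the observed sequence for each case: P(data | bag A) = (4/7)(3/6)(2/5)(1/4) = 1/35; P(data | bag B) = (1/7)(6/6)(5/5)(4/4) = 1/7.
The prior-weighted likelihoods are 1/2 · 1/35 = 1/70, 1/2 · 1/7 = 1/14; summing to 3/35.
The posterior is then P(bag A | data) = 1/6, P(bag B | data) = 5/6.
So P(purple next | data) = Σ P(purple next | H) P(H | data) = (0)(1/6) + (1)(5/6) = 5/6.

0.833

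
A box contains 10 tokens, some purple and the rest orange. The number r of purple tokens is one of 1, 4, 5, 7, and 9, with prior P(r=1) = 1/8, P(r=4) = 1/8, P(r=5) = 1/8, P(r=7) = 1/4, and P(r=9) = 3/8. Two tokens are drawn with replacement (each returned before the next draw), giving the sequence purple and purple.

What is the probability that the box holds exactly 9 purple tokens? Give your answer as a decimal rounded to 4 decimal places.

For each hypothesis, P(data | H) works out to: P(data | r = 1) = (1/10)(1/10) = 1/100; P(data | r = 4) = (4/10)(4/10) = 4/25; P(data | r = 5) = (5/10)(5/10) = 1/4; P(data | r = 7) = (7/10)(7/10) = 49/100; P(data | r = 9) = (9/10)(9/10) = 81/100.
Multiplying each by its prior: 1/8 · 1/100 = 1/800, 1/8 · 4/25 = 1/50, 1/8 · 1/4 = 1/32, 1/4 · 49/100 = 49/400, 3/8 · 81/100 = 243/800; with total 383/800.
So P(r = 9 | data) = (243/800) / (383/800) = 243/383.

0.6345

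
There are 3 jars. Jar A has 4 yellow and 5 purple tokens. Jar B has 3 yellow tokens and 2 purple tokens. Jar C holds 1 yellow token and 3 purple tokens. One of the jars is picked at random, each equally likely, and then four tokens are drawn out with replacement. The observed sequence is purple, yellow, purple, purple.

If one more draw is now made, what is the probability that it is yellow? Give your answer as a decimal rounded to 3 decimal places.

0.378

Under each hypothesis, the probability of the observed sequence is: P(data | jar A) = (5/9)(4/9)(5/9)(5/9) = 0.076208; P(data | jar B) = (2/5)(3/5)(2/5)(2/5) = 0.0384; P(data | jar C) = (3/4)(1/4)(3/4)(3/4) = 0.10547.
Weighting by the prior gives 1/3 · 0.076208 = 0.025403, 1/3 · 0.0384 = 0.0128, 1/3 · 0.10547 = 0.035156; summing to 0.073359.
The posterior is then P(jar A | data) = 0.34628, P(jar B | data) = 0.17448, P(jar C | data) = 0.47924.
The predictive probability is P(yellow next | data) = (4/9)(0.34628) + (3/5)(0.17448) + (1/4)(0.47924) = 0.3784.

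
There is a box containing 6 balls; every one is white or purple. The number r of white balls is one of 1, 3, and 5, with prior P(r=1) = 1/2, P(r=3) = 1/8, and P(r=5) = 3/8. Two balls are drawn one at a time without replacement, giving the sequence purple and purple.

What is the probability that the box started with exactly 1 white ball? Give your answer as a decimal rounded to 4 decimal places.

Compute the likelihood of the observed sequence for each case: P(data | r = 1) = (5/6)(4/5) = 2/3; P(data | r = 3) = (3/6)(2/5) = 1/5; P(data | r = 5) = (1/6)(0/5) = 0.
Multiplying each by its prior: 1/2 · 2/3 = 1/3, 1/8 · 1/5 = 1/40, 3/8 · 0 = 0; these sum to 43/120.
So P(r = 1 | data) = (1/3) / (43/120) = 40/43.

0.9302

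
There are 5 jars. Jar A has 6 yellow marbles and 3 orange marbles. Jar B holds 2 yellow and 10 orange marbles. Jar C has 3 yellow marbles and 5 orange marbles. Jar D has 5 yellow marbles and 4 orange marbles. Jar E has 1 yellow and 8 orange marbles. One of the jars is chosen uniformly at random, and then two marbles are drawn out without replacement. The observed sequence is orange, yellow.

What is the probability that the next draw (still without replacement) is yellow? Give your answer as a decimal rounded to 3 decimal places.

For each hypothesis, P(data | H) works out to: P(data | jar A) = (3/9)(6/8) = 0.25; P(data | jar B) = (10/12)(2/11) = 0.15152; P(data | jar C) = (5/8)(3/7) = 0.26786; P(data | jar D) = (4/9)(5/8) = 0.27778; P(data | jar E) = (8/9)(1/8) = 0.11111.
Weighting by the prior gives 1/5 · 0.25 = 0.05, 1/5 · 0.15152 = 0.030303, 1/5 · 0.26786 = 0.053571, 1/5 · 0.27778 = 0.055556, 1/5 · 0.11111 = 0.022222; summing to 0.21165.
The posterior is then P(jar A | data) = 0.23624, P(jar B | data) = 0.14317, P(jar C | data) = 0.25311, P(jar D | data) = 0.26249, P(jar E | data) = 0.10499.
So P(yellow next | data) = Σ P(yellow next | H) P(H | data) = (5/7)(0.23624) + (1/10)(0.14317) + (1/3)(0.25311) + (4/7)(0.26249) + (0)(0.10499) = 0.41742.

0.417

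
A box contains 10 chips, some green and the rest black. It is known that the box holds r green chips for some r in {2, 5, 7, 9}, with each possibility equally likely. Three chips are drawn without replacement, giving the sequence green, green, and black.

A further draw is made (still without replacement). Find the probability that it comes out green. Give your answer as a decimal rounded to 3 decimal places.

For each hypothesis, P(data | H) works out to: P(data | r = 2) = (2/10)(1/9)(8/8) = 0.022222; P(data | r = 5) = (5/10)(4/9)(5/8) = 0.13889; P(data | r = 7) = (7/10)(6/9)(3/8) = 0.175; P(data | r = 9) = (9/10)(8/9)(1/8) = 0.1.
The prior-weighted likelihoods are 1/4 · 0.022222 = 0.0055556, 1/4 · 0.13889 = 0.034722, 1/4 · 0.175 = 0.04375, 1/4 · 0.1 = 0.025; these sum to 0.10903.
Normalising, the posterior is P(r = 2 | data) = 0.050955, P(r = 5 | data) = 0.31847, P(r = 7 | data) = 0.40127, P(r = 9 | data) = 0.2293.
So P(green next | data) = Σ P(green next | H) P(H | data) = (0)(0.050955) + (3/7)(0.31847) + (5/7)(0.40127) + (1)(0.2293) = 0.65241.

0.652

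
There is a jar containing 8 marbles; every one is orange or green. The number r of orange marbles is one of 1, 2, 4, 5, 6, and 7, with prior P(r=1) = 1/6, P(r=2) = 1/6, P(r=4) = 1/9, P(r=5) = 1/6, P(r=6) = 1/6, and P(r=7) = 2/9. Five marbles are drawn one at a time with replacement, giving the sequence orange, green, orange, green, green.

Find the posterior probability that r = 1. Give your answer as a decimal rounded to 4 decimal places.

0.1175

The likelihood of the observed sequence under each hypothesis: P(data | r = 1) = (1/8)(7/8)(1/8)(7/8)(7/8) = 0.010468; P(data | r = 2) = (2/8)(6/8)(2/8)(6/8)(6/8) = 0.026367; P(data | r = 4) = (4/8)(4/8)(4/8)(4/8)(4/8) = 0.03125; P(data | r = 5) = (5/8)(3/8)(5/8)(3/8)(3/8) = 0.020599; P(data | r = 6) = (6/8)(2/8)(6/8)(2/8)(2/8) = 0.0087891; P(data | r = 7) = (7/8)(1/8)(7/8)(1/8)(1/8) = 0.0014954.
Weighting by the prior gives 1/6 · 0.010468 = 0.0017446, 1/6 · 0.026367 = 0.0043945, 1/9 · 0.03125 = 0.0034722, 1/6 · 0.020599 = 0.0034332, 1/6 · 0.0087891 = 0.0014648, 2/9 · 0.0014954 = 0.0003323; summing to 0.014842.
Hence P(r = 1 | data) = (0.0017446) / (0.014842) = 0.11755.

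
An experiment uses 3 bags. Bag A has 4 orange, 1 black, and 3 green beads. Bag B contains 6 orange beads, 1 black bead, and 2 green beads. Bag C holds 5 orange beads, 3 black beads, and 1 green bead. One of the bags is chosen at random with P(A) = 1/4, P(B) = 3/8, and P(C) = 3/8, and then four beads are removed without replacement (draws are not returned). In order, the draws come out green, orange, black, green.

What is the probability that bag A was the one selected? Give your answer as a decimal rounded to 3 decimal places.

0.706

Under each hypothesis, the probability of the observed sequence is: P(data | bag A) = (3/8)(4/7)(1/6)(2/5) = 0.014286; P(data | bag B) = (2/9)(6/8)(1/7)(1/6) = 0.0039683; P(data | bag C) = (1/9)(5/8)(3/7)(0/6) = 0.
The prior-weighted likelihoods are 1/4 · 0.014286 = 0.0035714, 3/8 · 0.0039683 = 0.0014881, 3/8 · 0 = 0; these sum to 0.0050595.
Hence P(bag A | data) = (0.0035714) / (0.0050595) = 0.70588.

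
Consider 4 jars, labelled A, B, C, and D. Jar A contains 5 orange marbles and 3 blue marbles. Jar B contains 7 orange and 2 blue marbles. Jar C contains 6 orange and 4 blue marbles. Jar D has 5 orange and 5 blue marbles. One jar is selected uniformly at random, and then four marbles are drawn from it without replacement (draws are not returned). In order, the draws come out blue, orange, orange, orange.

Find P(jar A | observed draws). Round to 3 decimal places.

0.267

Compute the likelihood of the observed sequence for each case: P(data | jar A) = (3/8)(5/7)(4/6)(3/5) = 0.10714; P(data | jar B) = (2/9)(7/8)(6/7)(5/6) = 0.13889; P(data | jar C) = (4/10)(6/9)(5/8)(4/7) = 0.095238; P(data | jar D) = (5/10)(5/9)(4/8)(3/7) = 0.059524.
The prior-weighted likelihoods are 1/4 · 0.10714 = 0.026786, 1/4 · 0.13889 = 0.034722, 1/4 · 0.095238 = 0.02381, 1/4 · 0.059524 = 0.014881; summing to 0.1002.
By Bayes' rule, P(jar A | data) = (0.026786) / (0.1002) = 0.26733.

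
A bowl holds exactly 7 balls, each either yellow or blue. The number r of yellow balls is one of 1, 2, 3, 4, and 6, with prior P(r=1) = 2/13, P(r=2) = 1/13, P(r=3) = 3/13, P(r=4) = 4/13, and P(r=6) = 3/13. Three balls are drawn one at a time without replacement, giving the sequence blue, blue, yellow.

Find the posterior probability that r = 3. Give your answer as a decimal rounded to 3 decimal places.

Under each hypothesis, the probability of the observed sequence is: P(data | r = 1) = (6/7)(5/6)(1/5) = 0.14286; P(data | r = 2) = (5/7)(4/6)(2/5) = 0.19048; P(data | r = 3) = (4/7)(3/6)(3/5) = 0.17143; P(data | r = 4) = (3/7)(2/6)(4/5) = 0.11429; P(data | r = 6) = (1/7)(0/6) = 0.
Multiplying each by its prior: 2/13 · 0.14286 = 0.021978, 1/13 · 0.19048 = 0.014652, 3/13 · 0.17143 = 0.03956, 4/13 · 0.11429 = 0.035165, 3/13 · 0 = 0; summing to 0.11136.
Therefore the posterior P(r = 3 | data) = (0.03956) / (0.11136) = 0.35526.

0.355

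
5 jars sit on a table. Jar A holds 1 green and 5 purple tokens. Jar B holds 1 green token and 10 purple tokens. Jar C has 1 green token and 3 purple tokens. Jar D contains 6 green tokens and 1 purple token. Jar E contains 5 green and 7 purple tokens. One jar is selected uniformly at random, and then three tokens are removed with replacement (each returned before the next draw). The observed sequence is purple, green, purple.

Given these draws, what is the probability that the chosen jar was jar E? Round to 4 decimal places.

0.2889

For each hypothesis, P(data | H) works out to: P(data | jar A) = (5/6)(1/6)(5/6) = 0.11574; P(data | jar B) = (10/11)(1/11)(10/11) = 0.075131; P(data | jar C) = (3/4)(1/4)(3/4) = 0.14062; P(data | jar D) = (1/7)(6/7)(1/7) = 0.017493; P(data | jar E) = (7/12)(5/12)(7/12) = 0.14178.
The prior-weighted likelihoods are 1/5 · 0.11574 = 0.023148, 1/5 · 0.075131 = 0.015026, 1/5 · 0.14062 = 0.028125, 1/5 · 0.017493 = 0.0034985, 1/5 · 0.14178 = 0.028356; with total 0.098154.
Hence P(jar E | data) = (0.028356) / (0.098154) = 0.2889.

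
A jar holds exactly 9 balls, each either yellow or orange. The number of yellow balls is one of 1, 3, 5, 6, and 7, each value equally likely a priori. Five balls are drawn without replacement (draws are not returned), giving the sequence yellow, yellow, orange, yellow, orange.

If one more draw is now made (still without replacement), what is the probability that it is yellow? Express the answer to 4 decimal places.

0.6471

Compute the likelihood of the observed sequence for each case: P(data | r = 1) = (1/9)(0/8) = 0; P(data | r = 3) = (3/9)(2/8)(6/7)(1/6)(5/5) = 1/84; P(data | r = 5) = (5/9)(4/8)(4/7)(3/6)(3/5) = 1/21; P(data | r = 6) = (6/9)(5/8)(3/7)(4/6)(2/5) = 1/21; P(data | r = 7) = (7/9)(6/8)(2/7)(5/6)(1/5) = 1/36.
Weighting by the prior gives 1/5 · 0 = 0, 1/5 · 1/84 = 1/420, 1/5 · 1/21 = 1/105, 1/5 · 1/21 = 1/105, 1/5 · 1/36 = 1/180; summing to 17/630.
Dividing through by the total gives posterior P(r = 1 | data) = 0, P(r = 3 | data) = 3/34, P(r = 5 | data) = 6/17, P(r = 6 | data) = 6/17, P(r = 7 | data) = 7/34.
Averaging over the posterior, P(yellow next | data) = (0)(3/34) + (1/2)(6/17) + (3/4)(6/17) + (1)(7/34) = 11/17.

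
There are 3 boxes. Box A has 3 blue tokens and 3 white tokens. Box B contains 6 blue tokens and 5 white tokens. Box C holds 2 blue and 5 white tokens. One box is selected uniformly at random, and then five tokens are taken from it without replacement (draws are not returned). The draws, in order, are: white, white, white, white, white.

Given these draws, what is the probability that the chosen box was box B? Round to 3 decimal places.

The likelihood of the observed sequence under each hypothesis: P(data | box A) = (3/6)(2/5)(1/4)(0/3) = 0; P(data | box B) = (5/11)(4/10)(3/9)(2/8)(1/7) = 0.0021645; P(data | box C) = (5/7)(4/6)(3/5)(2/4)(1/3) = 0.047619.
The prior-weighted likelihoods are 1/3 · 0 = 0, 1/3 · 0.0021645 = 0.0007215, 1/3 · 0.047619 = 0.015873; these sum to 0.016595.
By Bayes' rule, P(box B | data) = (0.0007215) / (0.016595) = 0.043478.

0.043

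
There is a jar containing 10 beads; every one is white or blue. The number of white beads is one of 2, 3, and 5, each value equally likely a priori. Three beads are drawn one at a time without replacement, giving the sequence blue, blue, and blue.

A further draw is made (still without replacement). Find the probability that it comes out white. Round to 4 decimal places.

0.3777

The likelihood of the observed sequence under each hypothesis: P(data | r = 2) = (8/10)(7/9)(6/8) = 7/15; P(data | r = 3) = (7/10)(6/9)(5/8) = 7/24; P(data | r = 5) = (5/10)(4/9)(3/8) = 1/12.
Weighting by the prior gives 1/3 · 7/15 = 7/45, 1/3 · 7/24 = 7/72, 1/3 · 1/12 = 1/36; summing to 101/360.
Dividing through by the total gives posterior P(r = 2 | data) = 56/101, P(r = 3 | data) = 35/101, P(r = 5 | data) = 10/101.
So P(white next | data) = Σ P(white next | H) P(H | data) = (2/7)(56/101) + (3/7)(35/101) + (5/7)(10/101) = 267/707.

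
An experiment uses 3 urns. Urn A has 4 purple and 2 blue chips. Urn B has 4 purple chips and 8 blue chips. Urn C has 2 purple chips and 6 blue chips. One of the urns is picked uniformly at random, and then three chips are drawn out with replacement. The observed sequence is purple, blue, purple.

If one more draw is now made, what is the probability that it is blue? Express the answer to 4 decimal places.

Under each hypothesis, the probability of the observed sequence is: P(data | urn A) = (4/6)(2/6)(4/6) = 0.14815; P(data | urn B) = (4/12)(8/12)(4/12) = 0.074074; P(data | urn C) = (2/8)(6/8)(2/8) = 0.046875.
Multiplying each by its prior: 1/3 · 0.14815 = 0.049383, 1/3 · 0.074074 = 0.024691, 1/3 · 0.046875 = 0.015625; these sum to 0.089699.
Normalising, the posterior is P(urn A | data) = 0.55054, P(urn B | data) = 0.27527, P(urn C | data) = 0.17419.
So P(blue next | data) = Σ P(blue next | H) P(H | data) = (1/3)(0.55054) + (2/3)(0.27527) + (3/4)(0.17419) = 0.49767.

0.4977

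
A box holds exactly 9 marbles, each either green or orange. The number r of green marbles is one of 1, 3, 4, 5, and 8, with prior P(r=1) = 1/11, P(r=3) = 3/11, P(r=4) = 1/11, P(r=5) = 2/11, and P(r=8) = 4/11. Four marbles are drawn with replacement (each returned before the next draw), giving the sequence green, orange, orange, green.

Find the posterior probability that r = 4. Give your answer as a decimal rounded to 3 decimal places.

0.161

For each hypothesis, P(data | H) works out to: P(data | r = 1) = (1/9)(8/9)(8/9)(1/9) = 0.0097546; P(data | r = 3) = (3/9)(6/9)(6/9)(3/9) = 0.049383; P(data | r = 4) = (4/9)(5/9)(5/9)(4/9) = 0.060966; P(data | r = 5) = (5/9)(4/9)(4/9)(5/9) = 0.060966; P(data | r = 8) = (8/9)(1/9)(1/9)(8/9) = 0.0097546.
The prior-weighted likelihoods are 1/11 · 0.0097546 = 0.00088678, 3/11 · 0.049383 = 0.013468, 1/11 · 0.060966 = 0.0055424, 2/11 · 0.060966 = 0.011085, 4/11 · 0.0097546 = 0.0035471; these sum to 0.034529.
By Bayes' rule, P(r = 4 | data) = (0.0055424) / (0.034529) = 0.16051.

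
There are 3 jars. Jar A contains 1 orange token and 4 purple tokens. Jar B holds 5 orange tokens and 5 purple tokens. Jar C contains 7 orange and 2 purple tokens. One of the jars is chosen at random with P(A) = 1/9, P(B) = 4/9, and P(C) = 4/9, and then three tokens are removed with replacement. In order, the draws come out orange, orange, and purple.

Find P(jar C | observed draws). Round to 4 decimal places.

For each hypothesis, P(data | H) works out to: P(data | jar A) = (1/5)(1/5)(4/5) = 0.032; P(data | jar B) = (5/10)(5/10)(5/10) = 0.125; P(data | jar C) = (7/9)(7/9)(2/9) = 0.13443.
Weighting by the prior gives 1/9 · 0.032 = 0.0035556, 4/9 · 0.125 = 0.055556, 4/9 · 0.13443 = 0.059747; with total 0.11886.
Hence P(jar C | data) = (0.059747) / (0.11886) = 0.50267.

0.5027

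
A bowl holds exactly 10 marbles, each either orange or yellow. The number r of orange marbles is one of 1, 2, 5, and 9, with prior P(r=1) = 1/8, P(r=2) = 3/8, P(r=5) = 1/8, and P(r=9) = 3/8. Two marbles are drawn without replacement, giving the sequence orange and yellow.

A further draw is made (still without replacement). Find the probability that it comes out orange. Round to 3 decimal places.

0.417

Under each hypothesis, the probability of the observed sequence is: P(data | r = 1) = (1/10)(9/9) = 1/10; P(data | r = 2) = (2/10)(8/9) = 8/45; P(data | r = 5) = (5/10)(5/9) = 5/18; P(data | r = 9) = (9/10)(1/9) = 1/10.
Weighting by the prior gives 1/8 · 1/10 = 1/80, 3/8 · 8/45 = 1/15, 1/8 · 5/18 = 5/144, 3/8 · 1/10 = 3/80; these sum to 109/720.
Normalising, the posterior is P(r = 1 | data) = 9/109, P(r = 2 | data) = 48/109, P(r = 5 | data) = 25/109, P(r = 9 | data) = 27/109.
So P(orange next | data) = Σ P(orange next | H) P(H | data) = (0)(9/109) + (1/8)(48/109) + (1/2)(25/109) + (1)(27/109) = 91/218.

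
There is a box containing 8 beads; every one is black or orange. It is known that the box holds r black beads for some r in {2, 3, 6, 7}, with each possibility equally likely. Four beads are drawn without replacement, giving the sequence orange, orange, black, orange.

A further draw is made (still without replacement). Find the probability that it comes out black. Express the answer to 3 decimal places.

Under each hypothesis, the probability of the observed sequence is: P(data | r = 2) = (6/8)(5/7)(2/6)(4/5) = 1/7; P(data | r = 3) = (5/8)(4/7)(3/6)(3/5) = 3/28; P(data | r = 6) = (2/8)(1/7)(6/6)(0/5) = 0; P(data | r = 7) = (1/8)(0/7) = 0.
Weighting by the prior gives 1/4 · 1/7 = 1/28, 1/4 · 3/28 = 3/112, 1/4 · 0 = 0, 1/4 · 0 = 0; with total 1/16.
Normalising, the posterior is P(r = 2 | data) = 4/7, P(r = 3 | data) = 3/7, P(r = 6 | data) = 0, P(r = 7 | data) = 0.
So P(black next | data) = Σ P(black next | H) P(H | data) = (1/4)(4/7) + (1/2)(3/7) = 5/14.

0.357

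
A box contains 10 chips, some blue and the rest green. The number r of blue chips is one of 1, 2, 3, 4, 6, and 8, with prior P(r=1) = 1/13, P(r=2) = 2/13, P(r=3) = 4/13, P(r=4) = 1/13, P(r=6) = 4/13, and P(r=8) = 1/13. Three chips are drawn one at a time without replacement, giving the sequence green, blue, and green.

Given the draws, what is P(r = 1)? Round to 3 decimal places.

0.059

Compute the likelihood of the observed sequence for each case: P(data | r = 1) = (9/10)(1/9)(8/8) = 1/10; P(data | r = 2) = (8/10)(2/9)(7/8) = 7/45; P(data | r = 3) = (7/10)(3/9)(6/8) = 7/40; P(data | r = 4) = (6/10)(4/9)(5/8) = 1/6; P(data | r = 6) = (4/10)(6/9)(3/8) = 1/10; P(data | r = 8) = (2/10)(8/9)(1/8) = 1/45.
Multiplying each by its prior: 1/13 · 1/10 = 1/130, 2/13 · 7/45 = 14/585, 4/13 · 7/40 = 7/130, 1/13 · 1/6 = 1/78, 4/13 · 1/10 = 2/65, 1/13 · 1/45 = 1/585; these sum to 17/130.
So P(r = 1 | data) = (1/130) / (17/130) = 1/17.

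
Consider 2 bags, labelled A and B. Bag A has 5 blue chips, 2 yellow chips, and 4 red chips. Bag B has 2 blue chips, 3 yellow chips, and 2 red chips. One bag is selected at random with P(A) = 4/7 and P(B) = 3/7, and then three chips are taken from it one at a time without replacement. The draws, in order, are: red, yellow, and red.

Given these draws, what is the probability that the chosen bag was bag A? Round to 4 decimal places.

Compute the likelihood of the observed sequence for each case: P(data | bag A) = (4/11)(2/10)(3/9) = 0.024242; P(data | bag B) = (2/7)(3/6)(1/5) = 0.028571.
The prior-weighted likelihoods are 4/7 · 0.024242 = 0.013853, 3/7 · 0.028571 = 0.012245; summing to 0.026098.
By Bayes' rule, P(bag A | data) = (0.013853) / (0.026098) = 0.53081.

0.5308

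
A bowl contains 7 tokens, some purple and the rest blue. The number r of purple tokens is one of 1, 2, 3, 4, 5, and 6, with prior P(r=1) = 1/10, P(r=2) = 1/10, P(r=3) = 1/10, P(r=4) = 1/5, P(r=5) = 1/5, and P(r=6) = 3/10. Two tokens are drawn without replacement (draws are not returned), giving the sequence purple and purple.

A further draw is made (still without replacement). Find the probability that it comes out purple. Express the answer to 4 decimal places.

0.6593

For each hypothesis, P(data | H) works out to: P(data | r = 1) = (1/7)(0/6) = 0; P(data | r = 2) = (2/7)(1/6) = 1/21; P(data | r = 3) = (3/7)(2/6) = 1/7; P(data | r = 4) = (4/7)(3/6) = 2/7; P(data | r = 5) = (5/7)(4/6) = 10/21; P(data | r = 6) = (6/7)(5/6) = 5/7.
Weighting by the prior gives 1/10 · 0 = 0, 1/10 · 1/21 = 1/210, 1/10 · 1/7 = 1/70, 1/5 · 2/7 = 2/35, 1/5 · 10/21 = 2/21, 3/10 · 5/7 = 3/14; summing to 27/70.
The posterior is then P(r = 1 | data) = 0, P(r = 2 | data) = 1/81, P(r = 3 | data) = 1/27, P(r = 4 | data) = 4/27, P(r = 5 | data) = 20/81, P(r = 6 | data) = 5/9.
The predictive probability is P(purple next | data) = (0)(1/81) + (1/5)(1/27) + (2/5)(4/27) + (3/5)(20/81) + (4/5)(5/9) = 89/135.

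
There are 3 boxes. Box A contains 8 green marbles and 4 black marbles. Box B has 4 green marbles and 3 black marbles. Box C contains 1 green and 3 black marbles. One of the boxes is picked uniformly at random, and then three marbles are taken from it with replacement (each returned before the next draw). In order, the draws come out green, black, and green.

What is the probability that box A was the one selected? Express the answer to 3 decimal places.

The likelihood of the observed sequence under each hypothesis: P(data | box A) = (8/12)(4/12)(8/12) = 0.14815; P(data | box B) = (4/7)(3/7)(4/7) = 0.13994; P(data | box C) = (1/4)(3/4)(1/4) = 0.046875.
The prior-weighted likelihoods are 1/3 · 0.14815 = 0.049383, 1/3 · 0.13994 = 0.046647, 1/3 · 0.046875 = 0.015625; with total 0.11165.
By Bayes' rule, P(box A | data) = (0.049383) / (0.11165) = 0.44228.

0.442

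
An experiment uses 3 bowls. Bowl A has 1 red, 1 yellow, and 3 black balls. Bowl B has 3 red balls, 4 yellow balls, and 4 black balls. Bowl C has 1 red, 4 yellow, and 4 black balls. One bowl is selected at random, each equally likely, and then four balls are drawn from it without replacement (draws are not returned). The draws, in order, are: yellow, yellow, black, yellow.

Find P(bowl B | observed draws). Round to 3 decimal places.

0.276

Compute the likelihood of the observed sequence for each case: P(data | bowl A) = (1/5)(0/4) = 0; P(data | bowl B) = (4/11)(3/10)(4/9)(2/8) = 0.012121; P(data | bowl C) = (4/9)(3/8)(4/7)(2/6) = 0.031746.
Weighting by the prior gives 1/3 · 0 = 0, 1/3 · 0.012121 = 0.0040404, 1/3 · 0.031746 = 0.010582; these sum to 0.014622.
By Bayes' rule, P(bowl B | data) = (0.0040404) / (0.014622) = 0.27632.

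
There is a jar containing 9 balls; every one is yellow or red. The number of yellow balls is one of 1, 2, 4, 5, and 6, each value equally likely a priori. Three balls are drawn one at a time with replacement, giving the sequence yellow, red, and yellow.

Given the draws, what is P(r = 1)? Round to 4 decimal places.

Compute the likelihood of the observed sequence for each case: P(data | r = 1) = (1/9)(8/9)(1/9) = 0.010974; P(data | r = 2) = (2/9)(7/9)(2/9) = 0.038409; P(data | r = 4) = (4/9)(5/9)(4/9) = 0.10974; P(data | r = 5) = (5/9)(4/9)(5/9) = 0.13717; P(data | r = 6) = (6/9)(3/9)(6/9) = 0.14815.
Multiplying each by its prior: 1/5 · 0.010974 = 0.0021948, 1/5 · 0.038409 = 0.0076818, 1/5 · 0.10974 = 0.021948, 1/5 · 0.13717 = 0.027435, 1/5 · 0.14815 = 0.02963; with total 0.088889.
By Bayes' rule, P(r = 1 | data) = (0.0021948) / (0.088889) = 0.024691.

0.0247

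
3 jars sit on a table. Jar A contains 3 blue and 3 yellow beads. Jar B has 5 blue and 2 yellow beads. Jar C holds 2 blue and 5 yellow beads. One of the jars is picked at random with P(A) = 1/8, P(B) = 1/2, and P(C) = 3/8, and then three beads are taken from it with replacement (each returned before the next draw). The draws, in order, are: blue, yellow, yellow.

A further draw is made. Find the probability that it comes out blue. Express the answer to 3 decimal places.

The likelihood of the observed sequence under each hypothesis: P(data | jar A) = (3/6)(3/6)(3/6) = 0.125; P(data | jar B) = (5/7)(2/7)(2/7) = 0.058309; P(data | jar C) = (2/7)(5/7)(5/7) = 0.14577.
The prior-weighted likelihoods are 1/8 · 0.125 = 0.015625, 1/2 · 0.058309 = 0.029155, 3/8 · 0.14577 = 0.054665; summing to 0.099444.
Normalising, the posterior is P(jar A | data) = 0.15712, P(jar B | data) = 0.29317, P(jar C | data) = 0.5497.
Averaging over the posterior, P(blue next | data) = (1/2)(0.15712) + (5/7)(0.29317) + (2/7)(0.5497) = 0.44503.

0.445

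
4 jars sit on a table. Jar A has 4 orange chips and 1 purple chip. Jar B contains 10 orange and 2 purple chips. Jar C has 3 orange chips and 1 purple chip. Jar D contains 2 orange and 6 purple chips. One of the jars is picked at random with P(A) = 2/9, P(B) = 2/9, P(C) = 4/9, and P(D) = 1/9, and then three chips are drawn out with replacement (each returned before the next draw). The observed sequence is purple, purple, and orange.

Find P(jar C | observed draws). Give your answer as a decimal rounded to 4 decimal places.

For each hypothesis, P(data | H) works out to: P(data | jar A) = (1/5)(1/5)(4/5) = 0.032; P(data | jar B) = (2/12)(2/12)(10/12) = 0.023148; P(data | jar C) = (1/4)(1/4)(3/4) = 0.046875; P(data | jar D) = (6/8)(6/8)(2/8) = 0.14062.
Weighting by the prior gives 2/9 · 0.032 = 0.0071111, 2/9 · 0.023148 = 0.005144, 4/9 · 0.046875 = 0.020833, 1/9 · 0.14062 = 0.015625; with total 0.048713.
Hence P(jar C | data) = (0.020833) / (0.048713) = 0.42767.

0.4277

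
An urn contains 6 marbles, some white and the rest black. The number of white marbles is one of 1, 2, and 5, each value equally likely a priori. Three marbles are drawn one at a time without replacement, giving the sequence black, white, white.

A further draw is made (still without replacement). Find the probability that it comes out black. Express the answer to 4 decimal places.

0.2857

The likelihood of the observed sequence under each hypothesis: P(data | r = 1) = (5/6)(1/5)(0/4) = 0; P(data | r = 2) = (4/6)(2/5)(1/4) = 1/15; P(data | r = 5) = (1/6)(5/5)(4/4) = 1/6.
Weighting by the prior gives 1/3 · 0 = 0, 1/3 · 1/15 = 1/45, 1/3 · 1/6 = 1/18; with total 7/90.
The posterior is then P(r = 1 | data) = 0, P(r = 2 | data) = 2/7, P(r = 5 | data) = 5/7.
The predictive probability is P(black next | data) = (1)(2/7) + (0)(5/7) = 2/7.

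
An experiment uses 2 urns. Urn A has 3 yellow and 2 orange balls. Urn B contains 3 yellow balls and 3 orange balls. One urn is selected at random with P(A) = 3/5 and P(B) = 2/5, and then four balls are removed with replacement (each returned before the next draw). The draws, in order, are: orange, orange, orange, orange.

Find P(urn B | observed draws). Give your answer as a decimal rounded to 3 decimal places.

Under each hypothesis, the probability of the observed sequence is: P(data | urn A) = (2/5)(2/5)(2/5)(2/5) = 0.0256; P(data | urn B) = (3/6)(3/6)(3/6)(3/6) = 0.0625.
The prior-weighted likelihoods are 3/5 · 0.0256 = 0.01536, 2/5 · 0.0625 = 0.025; with total 0.04036.
Hence P(urn B | data) = (0.025) / (0.04036) = 0.61943.

0.619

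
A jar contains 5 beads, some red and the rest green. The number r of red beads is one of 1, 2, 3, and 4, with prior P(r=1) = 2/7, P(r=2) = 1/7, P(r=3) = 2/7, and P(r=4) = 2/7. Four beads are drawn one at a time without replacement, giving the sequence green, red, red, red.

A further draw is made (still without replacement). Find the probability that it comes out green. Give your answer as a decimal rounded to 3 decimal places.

Compute the likelihood of the observed sequence for each case: P(data | r = 1) = (4/5)(1/4)(0/3) = 0; P(data | r = 2) = (3/5)(2/4)(1/3)(0/2) = 0; P(data | r = 3) = (2/5)(3/4)(2/3)(1/2) = 1/10; P(data | r = 4) = (1/5)(4/4)(3/3)(2/2) = 1/5.
The prior-weighted likelihoods are 2/7 · 0 = 0, 1/7 · 0 = 0, 2/7 · 1/10 = 1/35, 2/7 · 1/5 = 2/35; with total 3/35.
Dividing through by the total gives posterior P(r = 1 | data) = 0, P(r = 2 | data) = 0, P(r = 3 | data) = 1/3, P(r = 4 | data) = 2/3.
Averaging over the posterior, P(green next | data) = (1)(1/3) + (0)(2/3) = 1/3.

0.333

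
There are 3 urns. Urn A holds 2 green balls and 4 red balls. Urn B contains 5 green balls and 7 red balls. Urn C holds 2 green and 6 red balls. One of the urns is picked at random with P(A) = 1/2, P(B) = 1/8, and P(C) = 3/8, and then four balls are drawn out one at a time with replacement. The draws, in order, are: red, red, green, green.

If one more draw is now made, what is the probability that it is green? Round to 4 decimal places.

Compute the likelihood of the observed sequence for each case: P(data | urn A) = (4/6)(4/6)(2/6)(2/6) = 0.049383; P(data | urn B) = (7/12)(7/12)(5/12)(5/12) = 0.059076; P(data | urn C) = (6/8)(6/8)(2/8)(2/8) = 0.035156.
Weighting by the prior gives 1/2 · 0.049383 = 0.024691, 1/8 · 0.059076 = 0.0073845, 3/8 · 0.035156 = 0.013184; with total 0.045259.
Normalising, the posterior is P(urn A | data) = 0.54555, P(urn B | data) = 0.16316, P(urn C | data) = 0.29129.
The predictive probability is P(green next | data) = (1/3)(0.54555) + (5/12)(0.16316) + (1/4)(0.29129) = 0.32266.

0.3227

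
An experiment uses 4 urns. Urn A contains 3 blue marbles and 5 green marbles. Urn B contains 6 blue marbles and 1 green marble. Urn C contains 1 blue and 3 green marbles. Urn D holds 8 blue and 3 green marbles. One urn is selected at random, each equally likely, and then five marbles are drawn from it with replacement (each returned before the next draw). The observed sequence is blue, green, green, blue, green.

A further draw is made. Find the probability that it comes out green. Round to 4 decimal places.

0.6044

Under each hypothesis, the probability of the observed sequence is: P(data | urn A) = (3/8)(5/8)(5/8)(3/8)(5/8) = 0.034332; P(data | urn B) = (6/7)(1/7)(1/7)(6/7)(1/7) = 0.002142; P(data | urn C) = (1/4)(3/4)(3/4)(1/4)(3/4) = 0.026367; P(data | urn D) = (8/11)(3/11)(3/11)(8/11)(3/11) = 0.01073.
Multiplying each by its prior: 1/4 · 0.034332 = 0.0085831, 1/4 · 0.002142 = 0.00053549, 1/4 · 0.026367 = 0.0065918, 1/4 · 0.01073 = 0.0026824; summing to 0.018393.
Dividing through by the total gives posterior P(urn A | data) = 0.46666, P(urn B | data) = 0.029114, P(urn C | data) = 0.35839, P(urn D | data) = 0.14584.
The predictive probability is P(green next | data) = (5/8)(0.46666) + (1/7)(0.029114) + (3/4)(0.35839) + (3/11)(0.14584) = 0.60439.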